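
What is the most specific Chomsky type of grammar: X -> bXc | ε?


Single nonterminal LHS, but b^n c^n is not regular
Classification: Type 2 (Context-Free)


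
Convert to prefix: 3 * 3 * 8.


left-to-right (same/higher precedence on left): tree is (* (* 3 3) 8)
Prefix: * * 3 3 8


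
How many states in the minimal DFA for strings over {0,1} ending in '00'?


Track the longest suffix of input matching a prefix of '00': 3 classes (prefixes of length 0..2)
Minimal DFA: 3 states


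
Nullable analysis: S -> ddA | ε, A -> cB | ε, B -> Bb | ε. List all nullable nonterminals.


A nonterminal is nullable iff some alternative derives ε (directly, or every symbol in it is nullable)
Nullable: {A, B, S}


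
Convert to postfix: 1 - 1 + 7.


Left to right (same or higher precedence on left)
Postfix: 1 1 - 7 +


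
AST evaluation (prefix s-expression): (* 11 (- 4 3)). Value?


Evaluate inner: (- 4 3) = 1
Evaluate root: (* 11 1) = 11
Result: 11


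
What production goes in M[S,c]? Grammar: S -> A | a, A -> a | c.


For [S, c]: 'c' ∈ FIRST(A)
Entry: S -> A


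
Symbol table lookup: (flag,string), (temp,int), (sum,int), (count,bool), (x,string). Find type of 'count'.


Lookup 'count' → type bool


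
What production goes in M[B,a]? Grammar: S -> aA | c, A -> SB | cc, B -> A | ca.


For [B, a]: 'a' ∈ FIRST(A)
Entry: B -> A


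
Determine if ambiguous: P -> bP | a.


right-linear, alternatives start with distinct terminals 'b' vs 'a': unique leftmost derivation
Unambiguous


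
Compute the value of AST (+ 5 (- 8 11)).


Evaluate inner: (- 8 11) = -3
Evaluate root: (+ 5 -3) = 2
Result: 2


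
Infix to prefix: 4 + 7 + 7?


left-to-right (same/higher precedence on left): tree is (+ (+ 4 7) 7)
Prefix: + + 4 7 7


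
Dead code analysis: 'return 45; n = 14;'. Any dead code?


statement follows a return and is unreachable
Dead: 'n = 14'


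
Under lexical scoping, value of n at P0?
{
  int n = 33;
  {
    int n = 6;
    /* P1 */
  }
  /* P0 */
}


n declared in the same block as P0
n = 33


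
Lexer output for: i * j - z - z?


Scan left to right, longest-match per lexeme
Tokens: ID(i), OP(*), ID(j), OP(-), ID(z), OP(-), ID(z)


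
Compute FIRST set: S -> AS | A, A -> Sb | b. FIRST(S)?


Per alternative of S: FIRST(AS) = {b}; FIRST(A) = {b}
FIRST(S) = {b}


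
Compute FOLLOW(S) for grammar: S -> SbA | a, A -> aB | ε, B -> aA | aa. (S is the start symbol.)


$ ∈ FOLLOW(S). For each A -> αBβ: add FIRST(β)\{ε} to FOLLOW(B); if β nullable, add FOLLOW(A).
FOLLOW(S) = {$, b}


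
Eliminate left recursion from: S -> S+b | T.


Left-recursive alternatives: S+b; non-recursive: T
Introduce S': S -> TS', S' -> +bS' | ε


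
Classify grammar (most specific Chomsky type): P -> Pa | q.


Left-linear: every RHS is a terminal or one nonterminal followed by a terminal
Classification: Type 3 (Regular)


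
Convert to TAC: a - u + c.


Break into single-operator statements:
t1 = a - u
t2 = t1 + c


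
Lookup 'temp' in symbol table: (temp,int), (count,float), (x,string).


Lookup 'temp' → type int


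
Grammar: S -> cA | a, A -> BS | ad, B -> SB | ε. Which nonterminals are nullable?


A nonterminal is nullable iff some alternative derives ε (directly, or every symbol in it is nullable)
Nullable: {B}


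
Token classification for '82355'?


Pattern: digits only
Type: INTEGER_LITERAL


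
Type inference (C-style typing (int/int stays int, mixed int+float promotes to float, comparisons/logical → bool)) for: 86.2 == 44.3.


Operand types: float == float
Rule: comparison yields bool
Result type: bool


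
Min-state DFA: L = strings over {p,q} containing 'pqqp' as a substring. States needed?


KMP-style automaton: 4 progress states + 1 absorbing accept = 5
Minimal DFA: 5 states


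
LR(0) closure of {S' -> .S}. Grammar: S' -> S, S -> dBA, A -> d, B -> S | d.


Start: S' -> .S
For each item with dot before a nonterminal B, add B -> .γ for every B-production
Closure: [S' -> .S, S -> .dBA]


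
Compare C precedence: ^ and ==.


'==' is equality (level 6); '^' is bitwise XOR (level 4)
Higher level binds tighter
'==' has higher precedence than '^'


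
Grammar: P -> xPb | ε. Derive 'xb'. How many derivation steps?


Derivation: P => xPb => xb
Steps: 2


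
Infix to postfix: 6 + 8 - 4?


Left to right (same or higher precedence on left)
Postfix: 6 8 + 4 -


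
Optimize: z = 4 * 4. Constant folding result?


4 * 4 = 16 at compile time
Optimized: z = 16


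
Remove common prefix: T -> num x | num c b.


Common prefix: 'num'
Factored: T -> num T', T' -> x | c b


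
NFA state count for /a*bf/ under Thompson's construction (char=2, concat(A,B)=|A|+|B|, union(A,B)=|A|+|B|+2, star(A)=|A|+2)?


Syntax tree has 3 char leaf(s), 0 union(s), 1 star(s)
chars contribute 3×2 = 6; each union adds +2; each star adds +2
Total: 6 + 0 + 2 = 8 states


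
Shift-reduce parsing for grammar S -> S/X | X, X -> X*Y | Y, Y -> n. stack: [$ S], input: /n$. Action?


shift '/' to continue S -> S/X
Action: shift


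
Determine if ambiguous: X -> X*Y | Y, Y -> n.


precedence layered via separate nonterminal Y: deterministic
Unambiguous


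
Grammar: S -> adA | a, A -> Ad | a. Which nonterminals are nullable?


A nonterminal is nullable iff some alternative derives ε (directly, or every symbol in it is nullable)
Nullable: {}


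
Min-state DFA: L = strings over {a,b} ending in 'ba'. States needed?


Track the longest suffix of input matching a prefix of 'ba': 3 classes (prefixes of length 0..2)
Minimal DFA: 3 states


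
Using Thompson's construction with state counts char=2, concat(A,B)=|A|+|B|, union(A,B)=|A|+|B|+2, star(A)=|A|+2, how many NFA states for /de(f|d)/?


Syntax tree has 4 char leaf(s), 1 union(s), 0 star(s)
chars contribute 4×2 = 8; each union adds +2; each star adds +2
Total: 8 + 2 + 0 = 10 states


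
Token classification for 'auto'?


Pattern: reserved word
Type: KEYWORD


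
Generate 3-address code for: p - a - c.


Break into single-operator statements:
t1 = p - a
t2 = t1 - c


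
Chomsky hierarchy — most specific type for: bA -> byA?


LHS has context (more than one symbol) and |LHS| ≤ |RHS|
Classification: Type 1 (Context-Sensitive)


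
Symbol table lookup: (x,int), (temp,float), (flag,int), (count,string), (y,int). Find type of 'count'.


Lookup 'count' → type string


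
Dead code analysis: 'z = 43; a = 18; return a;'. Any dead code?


z is assigned but never read
Dead: 'z = 43'


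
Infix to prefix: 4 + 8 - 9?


left-to-right (same/higher precedence on left): tree is (- (+ 4 8) 9)
Prefix: - + 4 8 9


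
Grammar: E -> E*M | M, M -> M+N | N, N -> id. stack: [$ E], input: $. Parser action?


start symbol E on stack, input exhausted
Action: accept


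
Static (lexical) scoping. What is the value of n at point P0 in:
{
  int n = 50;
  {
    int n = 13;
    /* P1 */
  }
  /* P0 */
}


n declared in the same block as P0
n = 50


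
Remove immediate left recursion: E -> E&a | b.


Left-recursive alternatives: E&a; non-recursive: b
Introduce E': E -> bE', E' -> &aE' | ε


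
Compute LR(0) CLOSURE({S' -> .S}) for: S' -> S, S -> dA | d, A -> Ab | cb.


Start: S' -> .S
For each item with dot before a nonterminal B, add B -> .γ for every B-production
Closure: [S' -> .S, S -> .dA, S -> .d]


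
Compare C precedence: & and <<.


'<<' is shift (level 8); '&' is bitwise AND (level 5)
Higher level binds tighter
'<<' has higher precedence than '&'


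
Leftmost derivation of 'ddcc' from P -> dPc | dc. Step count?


Derivation: P => dPc => ddcc
Steps: 2


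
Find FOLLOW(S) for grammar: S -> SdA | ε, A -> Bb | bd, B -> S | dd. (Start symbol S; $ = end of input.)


$ ∈ FOLLOW(S). For each A -> αBβ: add FIRST(β)\{ε} to FOLLOW(B); if β nullable, add FOLLOW(A).
FOLLOW(S) = {$, b, d}


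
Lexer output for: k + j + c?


Scan left to right, longest-match per lexeme
Tokens: ID(k), OP(+), ID(j), OP(+), ID(c)


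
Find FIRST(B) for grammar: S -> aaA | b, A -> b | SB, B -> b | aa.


Per alternative of B: FIRST(b) = {b}; FIRST(aa) = {a}
FIRST(B) = {a, b}


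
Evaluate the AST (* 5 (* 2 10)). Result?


Evaluate inner: (* 2 10) = 20
Evaluate root: (* 5 20) = 100
Result: 100


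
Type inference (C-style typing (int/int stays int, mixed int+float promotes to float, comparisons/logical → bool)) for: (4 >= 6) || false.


Operand types: bool || bool
Rule: logical operators take bool operands and yield bool
Result type: bool


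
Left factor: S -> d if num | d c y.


Common prefix: 'd'
Factored: S -> d S', S' -> if num | c y


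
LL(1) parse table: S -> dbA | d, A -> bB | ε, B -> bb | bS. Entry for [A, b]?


For [A, b]: 'b' ∈ FIRST(bB)
Entry: A -> bB


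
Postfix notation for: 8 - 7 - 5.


Left to right (same or higher precedence on left)
Postfix: 8 7 - 5 -


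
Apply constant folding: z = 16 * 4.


16 * 4 = 64 at compile time
Optimized: z = 64


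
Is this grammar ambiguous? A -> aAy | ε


balanced a^n…y^n: each string has a unique parse
Unambiguous


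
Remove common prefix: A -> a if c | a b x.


Common prefix: 'a'
Factored: A -> a A', A' -> if c | b x


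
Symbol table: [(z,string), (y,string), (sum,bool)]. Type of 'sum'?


Lookup 'sum' → type bool


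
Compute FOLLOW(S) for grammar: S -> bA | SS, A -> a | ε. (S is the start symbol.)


$ ∈ FOLLOW(S). For each A -> αBβ: add FIRST(β)\{ε} to FOLLOW(B); if β nullable, add FOLLOW(A).
FOLLOW(S) = {$, b}


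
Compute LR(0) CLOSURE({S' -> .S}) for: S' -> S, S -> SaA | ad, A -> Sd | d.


Start: S' -> .S
For each item with dot before a nonterminal B, add B -> .γ for every B-production
Closure: [S' -> .S, S -> .SaA, S -> .ad]


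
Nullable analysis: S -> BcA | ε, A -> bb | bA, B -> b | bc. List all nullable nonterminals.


A nonterminal is nullable iff some alternative derives ε (directly, or every symbol in it is nullable)
Nullable: {S}


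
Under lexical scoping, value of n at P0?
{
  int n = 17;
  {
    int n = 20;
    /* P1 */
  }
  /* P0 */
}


n declared in the same block as P0
n = 17


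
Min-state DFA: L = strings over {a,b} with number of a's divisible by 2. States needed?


Track (count of a) mod 2: states 0..1, accept at 0
Minimal DFA: 2 states


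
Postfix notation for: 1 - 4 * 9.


* has higher precedence, evaluate 4*9 first
Postfix: 1 4 9 * -


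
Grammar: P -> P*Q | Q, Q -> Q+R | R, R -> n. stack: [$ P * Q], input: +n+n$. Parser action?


'+' can extend Q; shift to build Q -> Q+R
Action: shift


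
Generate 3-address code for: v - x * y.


Break into single-operator statements:
t1 = x * y
t2 = v - t1


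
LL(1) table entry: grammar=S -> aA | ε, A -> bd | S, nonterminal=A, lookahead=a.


For [A, a]: 'a' ∈ FIRST(S)
Entry: A -> S


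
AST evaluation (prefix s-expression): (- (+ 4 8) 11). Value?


Evaluate inner: (+ 4 8) = 12
Evaluate root: (- 12 11) = 1
Result: 1


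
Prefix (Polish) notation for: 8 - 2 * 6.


'*' binds tighter: tree is (- 8 (* 2 6))
Prefix: - 8 * 2 6


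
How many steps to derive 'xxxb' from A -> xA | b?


Derivation: A => xA => xxA => xxxA => xxxb
Steps: 4


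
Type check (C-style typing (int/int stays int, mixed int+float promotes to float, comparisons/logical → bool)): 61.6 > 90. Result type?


Operand types: float > int
Rule: comparison yields bool
Result type: bool


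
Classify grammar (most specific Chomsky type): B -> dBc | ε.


Single nonterminal LHS, but d^n c^n is not regular
Classification: Type 2 (Context-Free)


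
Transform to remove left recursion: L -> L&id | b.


Left-recursive alternatives: L&id; non-recursive: b
Introduce L': L -> bL', L' -> &idL' | ε


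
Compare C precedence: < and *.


'*' is multiplicative (level 10); '<' is relational (level 7)
Higher level binds tighter
'*' has higher precedence than '<'


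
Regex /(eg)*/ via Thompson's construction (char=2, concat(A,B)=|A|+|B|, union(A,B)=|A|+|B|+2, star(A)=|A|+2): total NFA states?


Syntax tree has 2 char leaf(s), 0 union(s), 1 star(s)
chars contribute 2×2 = 4; each union adds +2; each star adds +2
Total: 4 + 0 + 2 = 6 states


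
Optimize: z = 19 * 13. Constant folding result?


19 * 13 = 247 at compile time
Optimized: z = 247


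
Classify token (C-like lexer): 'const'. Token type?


Pattern: reserved word
Type: KEYWORD


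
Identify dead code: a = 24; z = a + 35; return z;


a is read by z's definition; z is returned
No dead code


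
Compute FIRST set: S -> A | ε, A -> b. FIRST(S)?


Per alternative of S: FIRST(A) = {b}; FIRST(ε) = {ε}
FIRST(S) = {b, ε}


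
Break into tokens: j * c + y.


Scan left to right, longest-match per lexeme
Tokens: ID(j), OP(*), ID(c), OP(+), ID(y)


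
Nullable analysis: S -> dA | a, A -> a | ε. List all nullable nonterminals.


A nonterminal is nullable iff some alternative derives ε (directly, or every symbol in it is nullable)
Nullable: {A}


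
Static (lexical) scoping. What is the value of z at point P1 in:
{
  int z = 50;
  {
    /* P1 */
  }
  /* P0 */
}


P1's block does not declare z; resolves to the enclosing declaration at depth 0
z = 50


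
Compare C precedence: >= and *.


'*' is multiplicative (level 10); '>=' is relational (level 7)
Higher level binds tighter
'*' has higher precedence than '>='


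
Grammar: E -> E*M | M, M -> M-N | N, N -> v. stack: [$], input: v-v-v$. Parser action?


no handle on stack; shift 'v'
Action: shift


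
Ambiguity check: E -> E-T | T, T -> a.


precedence layered via separate nonterminal T: deterministic
Unambiguous


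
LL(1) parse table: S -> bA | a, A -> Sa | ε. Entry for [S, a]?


For [S, a]: 'a' ∈ FIRST(a)
Entry: S -> a


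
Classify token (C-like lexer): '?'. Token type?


Pattern: operator symbol
Type: OPERATOR


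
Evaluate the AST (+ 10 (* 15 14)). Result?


Evaluate inner: (* 15 14) = 210
Evaluate root: (+ 10 210) = 220
Result: 220


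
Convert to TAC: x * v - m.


Break into single-operator statements:
t1 = x * v
t2 = t1 - m


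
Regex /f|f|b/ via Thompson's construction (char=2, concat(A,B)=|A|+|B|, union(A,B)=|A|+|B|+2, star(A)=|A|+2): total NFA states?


Syntax tree has 3 char leaf(s), 2 union(s), 0 star(s)
chars contribute 3×2 = 6; each union adds +2; each star adds +2
Total: 6 + 4 + 0 = 10 states


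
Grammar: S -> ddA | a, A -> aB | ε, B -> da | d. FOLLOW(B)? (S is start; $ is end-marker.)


$ ∈ FOLLOW(S). For each A -> αBβ: add FIRST(β)\{ε} to FOLLOW(B); if β nullable, add FOLLOW(A).
FOLLOW(B) = {$}


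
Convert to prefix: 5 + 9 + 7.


left-to-right (same/higher precedence on left): tree is (+ (+ 5 9) 7)
Prefix: + + 5 9 7


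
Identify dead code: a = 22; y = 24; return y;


a is assigned but never read
Dead: 'a = 22'


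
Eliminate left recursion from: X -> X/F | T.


Left-recursive alternatives: X/F; non-recursive: T
Introduce X': X -> TX', X' -> /FX' | ε


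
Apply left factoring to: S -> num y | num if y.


Common prefix: 'num'
Factored: S -> num S', S' -> y | if y


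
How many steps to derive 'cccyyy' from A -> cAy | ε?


Derivation: A => cAy => ccAyy => cccAyyy => cccyyy
Steps: 4


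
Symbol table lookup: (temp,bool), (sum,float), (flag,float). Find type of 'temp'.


Lookup 'temp' → type bool


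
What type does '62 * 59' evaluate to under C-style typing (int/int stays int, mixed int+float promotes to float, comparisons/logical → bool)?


Operand types: int * int
Rule: mixed int/float promotes to float; int/int stays int
Result type: int


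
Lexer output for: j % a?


Scan left to right, longest-match per lexeme
Tokens: ID(j), OP(%), ID(a)


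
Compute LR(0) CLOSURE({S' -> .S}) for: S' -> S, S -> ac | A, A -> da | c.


Start: S' -> .S
For each item with dot before a nonterminal B, add B -> .γ for every B-production
Closure: [S' -> .S, S -> .ac, S -> .A, A -> .da, A -> .c]


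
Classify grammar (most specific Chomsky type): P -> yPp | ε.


Single nonterminal LHS, but y^n p^n is not regular
Classification: Type 2 (Context-Free)


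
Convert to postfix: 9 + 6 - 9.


Left to right (same or higher precedence on left)
Postfix: 9 6 + 9 -


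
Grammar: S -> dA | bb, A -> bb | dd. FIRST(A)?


Per alternative of A: FIRST(bb) = {b}; FIRST(dd) = {d}
FIRST(A) = {b, d}


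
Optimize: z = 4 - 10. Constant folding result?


4 - 10 = -6 at compile time
Optimized: z = -6


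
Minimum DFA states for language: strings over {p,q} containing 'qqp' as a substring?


KMP-style automaton: 3 progress states + 1 absorbing accept = 4
Minimal DFA: 4 states


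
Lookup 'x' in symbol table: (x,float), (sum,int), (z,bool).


Lookup 'x' → type float


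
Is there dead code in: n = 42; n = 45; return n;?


first assignment to n is overwritten before any read
Dead: 'n = 42'


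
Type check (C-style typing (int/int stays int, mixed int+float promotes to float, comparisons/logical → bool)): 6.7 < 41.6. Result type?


Operand types: float < float
Rule: comparison yields bool
Result type: bool


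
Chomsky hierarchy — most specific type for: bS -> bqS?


LHS has context (more than one symbol) and |LHS| ≤ |RHS|
Classification: Type 1 (Context-Sensitive)


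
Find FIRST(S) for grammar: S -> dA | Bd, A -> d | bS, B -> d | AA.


Per alternative of S: FIRST(dA) = {d}; FIRST(Bd) = {b, d}
FIRST(S) = {b, d}


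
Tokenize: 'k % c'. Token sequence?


Scan left to right, longest-match per lexeme
Tokens: ID(k), OP(%), ID(c)


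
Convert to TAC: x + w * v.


Break into single-operator statements:
t1 = w * v
t2 = x + t1


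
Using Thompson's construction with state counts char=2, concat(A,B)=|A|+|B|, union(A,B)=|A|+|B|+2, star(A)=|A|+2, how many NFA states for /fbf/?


Syntax tree has 3 char leaf(s), 0 union(s), 0 star(s)
chars contribute 3×2 = 6; each union adds +2; each star adds +2
Total: 6 + 0 + 0 = 6 states


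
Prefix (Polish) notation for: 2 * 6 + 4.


left-to-right (same/higher precedence on left): tree is (+ (* 2 6) 4)
Prefix: + * 2 6 4


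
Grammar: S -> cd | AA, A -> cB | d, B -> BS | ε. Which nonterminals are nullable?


A nonterminal is nullable iff some alternative derives ε (directly, or every symbol in it is nullable)
Nullable: {B}


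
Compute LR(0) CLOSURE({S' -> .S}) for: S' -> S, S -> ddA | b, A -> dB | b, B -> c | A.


Start: S' -> .S
For each item with dot before a nonterminal B, add B -> .γ for every B-production
Closure: [S' -> .S, S -> .ddA, S -> .b]


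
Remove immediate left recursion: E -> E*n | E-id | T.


Left-recursive alternatives: E*n, E-id; non-recursive: T
Introduce E': E -> TE', E' -> *nE' | -idE' | ε


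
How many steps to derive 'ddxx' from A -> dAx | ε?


Derivation: A => dAx => ddAxx => ddxx
Steps: 3


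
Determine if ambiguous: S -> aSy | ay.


balanced a^n…y^n: each string has a unique parse
Unambiguous


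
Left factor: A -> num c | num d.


Common prefix: 'num'
Factored: A -> num A', A' -> c | d


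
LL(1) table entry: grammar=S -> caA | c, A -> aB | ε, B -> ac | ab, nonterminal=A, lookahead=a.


For [A, a]: 'a' ∈ FIRST(aB)
Entry: A -> aB


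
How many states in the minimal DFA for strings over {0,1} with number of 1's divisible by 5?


Track (count of 1) mod 5: states 0..4, accept at 0
Minimal DFA: 5 states


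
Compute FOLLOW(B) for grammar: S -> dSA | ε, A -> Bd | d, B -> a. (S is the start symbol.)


$ ∈ FOLLOW(S). For each A -> αBβ: add FIRST(β)\{ε} to FOLLOW(B); if β nullable, add FOLLOW(A).
FOLLOW(B) = {d}


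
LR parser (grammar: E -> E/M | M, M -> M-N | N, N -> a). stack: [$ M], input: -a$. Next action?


shift '-' to continue M -> M-N
Action: shift


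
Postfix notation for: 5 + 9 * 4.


* has higher precedence, evaluate 9*4 first
Postfix: 5 9 4 * +


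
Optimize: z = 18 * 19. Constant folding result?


18 * 19 = 342 at compile time
Optimized: z = 342


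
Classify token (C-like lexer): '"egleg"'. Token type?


Pattern: double-quoted sequence
Type: STRING_LITERAL


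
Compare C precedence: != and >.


'>' is relational (level 7); '!=' is equality (level 6)
Higher level binds tighter
'>' has higher precedence than '!='


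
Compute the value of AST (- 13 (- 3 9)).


Evaluate inner: (- 3 9) = -6
Evaluate root: (- 13 -6) = 19
Result: 19


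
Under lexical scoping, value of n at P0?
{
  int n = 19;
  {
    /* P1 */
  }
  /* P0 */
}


n declared in the same block as P0
n = 19


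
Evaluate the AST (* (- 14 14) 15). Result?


Evaluate inner: (- 14 14) = 0
Evaluate root: (* 0 15) = 0
Result: 0


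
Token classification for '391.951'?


Pattern: digits with a decimal point
Type: FLOAT_LITERAL


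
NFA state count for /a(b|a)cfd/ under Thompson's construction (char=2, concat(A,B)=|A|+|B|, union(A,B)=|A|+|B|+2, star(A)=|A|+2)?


Syntax tree has 6 char leaf(s), 1 union(s), 0 star(s)
chars contribute 6×2 = 12; each union adds +2; each star adds +2
Total: 12 + 2 + 0 = 14 states


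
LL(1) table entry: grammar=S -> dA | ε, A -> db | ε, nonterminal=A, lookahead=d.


For [A, d]: 'd' ∈ FIRST(db)
Entry: A -> db


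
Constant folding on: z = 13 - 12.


13 - 12 = 1 at compile time
Optimized: z = 1


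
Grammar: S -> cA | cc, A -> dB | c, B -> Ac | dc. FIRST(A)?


Per alternative of A: FIRST(dB) = {d}; FIRST(c) = {c}
FIRST(A) = {c, d}


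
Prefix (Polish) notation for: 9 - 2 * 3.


'*' binds tighter: tree is (- 9 (* 2 3))
Prefix: - 9 * 2 3


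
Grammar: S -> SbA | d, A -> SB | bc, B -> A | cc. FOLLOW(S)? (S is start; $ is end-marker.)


$ ∈ FOLLOW(S). For each A -> αBβ: add FIRST(β)\{ε} to FOLLOW(B); if β nullable, add FOLLOW(A).
FOLLOW(S) = {$, b, c, d}


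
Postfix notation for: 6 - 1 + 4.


Left to right (same or higher precedence on left)
Postfix: 6 1 - 4 +


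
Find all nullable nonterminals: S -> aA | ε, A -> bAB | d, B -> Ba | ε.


A nonterminal is nullable iff some alternative derives ε (directly, or every symbol in it is nullable)
Nullable: {B, S}


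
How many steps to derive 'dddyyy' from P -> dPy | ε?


Derivation: P => dPy => ddPyy => dddPyyy => dddyyy
Steps: 4


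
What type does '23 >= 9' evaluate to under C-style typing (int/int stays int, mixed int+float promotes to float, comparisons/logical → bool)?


Operand types: int >= int
Rule: comparison yields bool
Result type: bool


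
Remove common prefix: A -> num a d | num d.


Common prefix: 'num'
Factored: A -> num A', A' -> a d | d


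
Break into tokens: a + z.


Scan left to right, longest-match per lexeme
Tokens: ID(a), OP(+), ID(z)


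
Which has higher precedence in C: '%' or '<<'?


'%' is multiplicative (level 10); '<<' is shift (level 8)
Higher level binds tighter
'%' has higher precedence than '<<'


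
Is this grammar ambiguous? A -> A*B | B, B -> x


precedence layered via separate nonterminal B: deterministic
Unambiguous


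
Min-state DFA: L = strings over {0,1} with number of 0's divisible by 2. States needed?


Track (count of 0) mod 2: states 0..1, accept at 0
Minimal DFA: 2 states


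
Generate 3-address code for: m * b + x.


Break into single-operator statements:
t1 = m * b
t2 = t1 + x


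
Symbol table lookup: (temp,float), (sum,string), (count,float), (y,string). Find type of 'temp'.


Lookup 'temp' → type float


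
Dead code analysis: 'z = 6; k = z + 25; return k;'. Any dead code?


z is read by k's definition; k is returned
No dead code


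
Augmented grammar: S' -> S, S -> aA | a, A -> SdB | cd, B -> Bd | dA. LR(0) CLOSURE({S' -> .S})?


Start: S' -> .S
For each item with dot before a nonterminal B, add B -> .γ for every B-production
Closure: [S' -> .S, S -> .aA, S -> .a]


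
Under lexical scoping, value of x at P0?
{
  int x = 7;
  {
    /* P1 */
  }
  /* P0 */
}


x declared in the same block as P0
x = 7


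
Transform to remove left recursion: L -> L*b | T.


Left-recursive alternatives: L*b; non-recursive: T
Introduce L': L -> TL', L' -> *bL' | ε


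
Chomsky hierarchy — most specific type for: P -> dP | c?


Right-linear: every RHS is a terminal or a terminal followed by one nonterminal
Classification: Type 3 (Regular)


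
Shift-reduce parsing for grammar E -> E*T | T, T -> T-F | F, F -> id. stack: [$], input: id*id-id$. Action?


no handle on stack; shift 'id'
Action: shift


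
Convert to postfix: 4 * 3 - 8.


Left to right (same or higher precedence on left)
Postfix: 4 3 * 8 -


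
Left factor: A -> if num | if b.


Common prefix: 'if'
Factored: A -> if A', A' -> num | b


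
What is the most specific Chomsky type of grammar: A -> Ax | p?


Left-linear: every RHS is a terminal or one nonterminal followed by a terminal
Classification: Type 3 (Regular)


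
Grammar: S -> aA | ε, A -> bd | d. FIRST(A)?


Per alternative of A: FIRST(bd) = {b}; FIRST(d) = {d}
FIRST(A) = {b, d}


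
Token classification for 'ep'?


Pattern: letter/underscore followed by alphanumerics, not a keyword
Type: IDENTIFIER


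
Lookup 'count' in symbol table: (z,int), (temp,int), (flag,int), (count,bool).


Lookup 'count' → type bool


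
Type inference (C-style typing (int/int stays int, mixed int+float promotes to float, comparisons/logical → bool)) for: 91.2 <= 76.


Operand types: float <= int
Rule: comparison yields bool
Result type: bool


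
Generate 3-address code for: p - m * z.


Break into single-operator statements:
t1 = m * z
t2 = p - t1


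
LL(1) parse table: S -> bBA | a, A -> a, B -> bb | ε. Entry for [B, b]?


For [B, b]: 'b' ∈ FIRST(bb)
Entry: B -> bb


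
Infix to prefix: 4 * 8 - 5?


left-to-right (same/higher precedence on left): tree is (- (* 4 8) 5)
Prefix: - * 4 8 5


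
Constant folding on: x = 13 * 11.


13 * 11 = 143 at compile time
Optimized: x = 143


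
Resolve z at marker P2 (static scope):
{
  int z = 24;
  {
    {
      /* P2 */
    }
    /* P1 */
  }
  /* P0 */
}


P2's block does not declare z; resolves to the enclosing declaration at depth 0
z = 24


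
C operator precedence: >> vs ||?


'>>' is shift (level 8); '||' is logical OR (level 1)
Higher level binds tighter
'>>' has higher precedence than '||'


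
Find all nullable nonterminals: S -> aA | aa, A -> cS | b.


A nonterminal is nullable iff some alternative derives ε (directly, or every symbol in it is nullable)
Nullable: {}


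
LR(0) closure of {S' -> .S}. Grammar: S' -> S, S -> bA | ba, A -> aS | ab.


Start: S' -> .S
For each item with dot before a nonterminal B, add B -> .γ for every B-production
Closure: [S' -> .S, S -> .bA, S -> .ba]


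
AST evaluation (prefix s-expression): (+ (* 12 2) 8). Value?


Evaluate inner: (* 12 2) = 24
Evaluate root: (+ 24 8) = 32
Result: 32


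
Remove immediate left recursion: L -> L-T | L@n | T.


Left-recursive alternatives: L-T, L@n; non-recursive: T
Introduce L': L -> TL', L' -> -TL' | @nL' | ε


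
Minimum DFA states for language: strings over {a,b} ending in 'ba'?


Track the longest suffix of input matching a prefix of 'ba': 3 classes (prefixes of length 0..2)
Minimal DFA: 3 states


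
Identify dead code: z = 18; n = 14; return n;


z is assigned but never read
Dead: 'z = 18'


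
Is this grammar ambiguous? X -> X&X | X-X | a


'a&a-a' has two parse trees (no precedence encoded between & and -)
Ambiguous


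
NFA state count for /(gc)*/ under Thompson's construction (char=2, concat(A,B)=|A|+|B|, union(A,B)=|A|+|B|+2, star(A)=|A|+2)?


Syntax tree has 2 char leaf(s), 0 union(s), 1 star(s)
chars contribute 2×2 = 4; each union adds +2; each star adds +2
Total: 4 + 0 + 2 = 6 states


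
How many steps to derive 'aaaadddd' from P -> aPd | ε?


Derivation: P => aPd => aaPdd => aaaPddd => aaaaPdddd => aaaadddd
Steps: 5


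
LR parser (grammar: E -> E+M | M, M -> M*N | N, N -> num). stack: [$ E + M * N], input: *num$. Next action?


handle 'M*N' on top
Action: reduce (M -> M*N)


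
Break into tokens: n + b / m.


Scan left to right, longest-match per lexeme
Tokens: ID(n), OP(+), ID(b), OP(/), ID(m)


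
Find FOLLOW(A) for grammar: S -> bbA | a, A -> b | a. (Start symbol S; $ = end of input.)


$ ∈ FOLLOW(S). For each A -> αBβ: add FIRST(β)\{ε} to FOLLOW(B); if β nullable, add FOLLOW(A).
FOLLOW(A) = {$}


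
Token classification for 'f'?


Pattern: letter/underscore followed by alphanumerics, not a keyword
Type: IDENTIFIER


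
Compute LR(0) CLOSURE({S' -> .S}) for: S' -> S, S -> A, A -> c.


Start: S' -> .S
For each item with dot before a nonterminal B, add B -> .γ for every B-production
Closure: [S' -> .S, S -> .A, A -> .c]


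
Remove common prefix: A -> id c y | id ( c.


Common prefix: 'id'
Factored: A -> id A', A' -> c y | ( c


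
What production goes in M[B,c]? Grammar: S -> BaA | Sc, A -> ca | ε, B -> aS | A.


For [B, c]: 'c' ∈ FIRST(A)
Entry: B -> A


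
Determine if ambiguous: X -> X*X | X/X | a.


'a*a/a' has two parse trees (no precedence encoded between * and /)
Ambiguous


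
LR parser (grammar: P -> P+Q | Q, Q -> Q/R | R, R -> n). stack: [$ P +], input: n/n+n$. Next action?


no handle ('P+' is not any RHS); shift 'n'
Action: shift


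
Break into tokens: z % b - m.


Scan left to right, longest-match per lexeme
Tokens: ID(z), OP(%), ID(b), OP(-), ID(m)


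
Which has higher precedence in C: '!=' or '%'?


'%' is multiplicative (level 10); '!=' is equality (level 6)
Higher level binds tighter
'%' has higher precedence than '!='


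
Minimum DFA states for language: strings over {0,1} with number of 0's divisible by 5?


Track (count of 0) mod 5: states 0..4, accept at 0
Minimal DFA: 5 states


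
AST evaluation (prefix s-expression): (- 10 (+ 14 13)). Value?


Evaluate inner: (+ 14 13) = 27
Evaluate root: (- 10 27) = -17
Result: -17


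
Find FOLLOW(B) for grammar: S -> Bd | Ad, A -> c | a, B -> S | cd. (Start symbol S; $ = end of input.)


$ ∈ FOLLOW(S). For each A -> αBβ: add FIRST(β)\{ε} to FOLLOW(B); if β nullable, add FOLLOW(A).
FOLLOW(B) = {d}


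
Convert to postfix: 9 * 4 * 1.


Left to right (same or higher precedence on left)
Postfix: 9 4 * 1 *


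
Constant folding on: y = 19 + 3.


19 + 3 = 22 at compile time
Optimized: y = 22


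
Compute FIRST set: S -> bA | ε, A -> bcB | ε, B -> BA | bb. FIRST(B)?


Per alternative of B: FIRST(BA) = {b}; FIRST(bb) = {b}
FIRST(B) = {b}


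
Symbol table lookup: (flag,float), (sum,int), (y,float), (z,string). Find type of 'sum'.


Lookup 'sum' → type int


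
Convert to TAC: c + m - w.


Break into single-operator statements:
t1 = c + m
t2 = t1 - w


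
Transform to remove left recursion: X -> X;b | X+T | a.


Left-recursive alternatives: X;b, X+T; non-recursive: a
Introduce X': X -> aX', X' -> ;bX' | +TX' | ε


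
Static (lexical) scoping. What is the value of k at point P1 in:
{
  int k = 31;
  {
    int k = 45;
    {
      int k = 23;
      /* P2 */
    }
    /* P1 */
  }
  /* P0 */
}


k declared in the same block as P1
k = 45


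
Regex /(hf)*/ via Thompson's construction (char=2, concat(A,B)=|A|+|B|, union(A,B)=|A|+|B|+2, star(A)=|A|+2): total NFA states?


Syntax tree has 2 char leaf(s), 0 union(s), 1 star(s)
chars contribute 2×2 = 4; each union adds +2; each star adds +2
Total: 4 + 0 + 2 = 6 states


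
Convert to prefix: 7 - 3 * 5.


'*' binds tighter: tree is (- 7 (* 3 5))
Prefix: - 7 * 3 5


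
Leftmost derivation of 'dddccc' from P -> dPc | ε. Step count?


Derivation: P => dPc => ddPcc => dddPccc => dddccc
Steps: 4


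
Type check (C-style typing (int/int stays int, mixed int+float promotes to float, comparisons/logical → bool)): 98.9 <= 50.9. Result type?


Operand types: float <= float
Rule: comparison yields bool
Result type: bool


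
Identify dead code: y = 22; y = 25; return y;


first assignment to y is overwritten before any read
Dead: 'y = 22'


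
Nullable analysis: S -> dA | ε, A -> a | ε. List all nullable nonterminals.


A nonterminal is nullable iff some alternative derives ε (directly, or every symbol in it is nullable)
Nullable: {A, S}


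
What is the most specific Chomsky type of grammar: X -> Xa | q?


Left-linear: every RHS is a terminal or one nonterminal followed by a terminal
Classification: Type 3 (Regular)


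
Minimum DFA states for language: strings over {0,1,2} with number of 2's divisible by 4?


Track (count of 2) mod 4: states 0..3, accept at 0
Minimal DFA: 4 states


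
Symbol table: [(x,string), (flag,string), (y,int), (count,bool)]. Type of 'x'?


Lookup 'x' → type string


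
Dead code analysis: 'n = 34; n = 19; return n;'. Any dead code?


first assignment to n is overwritten before any read
Dead: 'n = 34'


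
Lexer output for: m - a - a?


Scan left to right, longest-match per lexeme
Tokens: ID(m), OP(-), ID(a), OP(-), ID(a)


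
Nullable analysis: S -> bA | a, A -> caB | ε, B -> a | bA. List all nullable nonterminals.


A nonterminal is nullable iff some alternative derives ε (directly, or every symbol in it is nullable)
Nullable: {A}


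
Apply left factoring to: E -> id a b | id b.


Common prefix: 'id'
Factored: E -> id E', E' -> a b | b


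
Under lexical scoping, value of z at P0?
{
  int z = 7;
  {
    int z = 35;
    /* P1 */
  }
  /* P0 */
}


z declared in the same block as P0
z = 7


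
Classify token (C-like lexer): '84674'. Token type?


Pattern: digits only
Type: INTEGER_LITERAL


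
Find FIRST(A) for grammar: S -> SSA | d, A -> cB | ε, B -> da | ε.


Per alternative of A: FIRST(cB) = {c}; FIRST(ε) = {ε}
FIRST(A) = {c, ε}


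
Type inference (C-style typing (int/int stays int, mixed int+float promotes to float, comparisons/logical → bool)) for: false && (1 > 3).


Operand types: bool && bool
Rule: logical operators take bool operands and yield bool
Result type: bool


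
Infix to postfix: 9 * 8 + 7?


Left to right (same or higher precedence on left)
Postfix: 9 8 * 7 +


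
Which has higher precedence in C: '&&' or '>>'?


'>>' is shift (level 8); '&&' is logical AND (level 2)
Higher level binds tighter
'>>' has higher precedence than '&&'


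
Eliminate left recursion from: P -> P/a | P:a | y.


Left-recursive alternatives: P/a, P:a; non-recursive: y
Introduce P': P -> yP', P' -> /aP' | :aP' | ε


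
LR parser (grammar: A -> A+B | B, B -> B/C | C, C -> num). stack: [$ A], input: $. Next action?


start symbol A on stack, input exhausted
Action: accept


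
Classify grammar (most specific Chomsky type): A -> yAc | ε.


Single nonterminal LHS, but y^n c^n is not regular
Classification: Type 2 (Context-Free)


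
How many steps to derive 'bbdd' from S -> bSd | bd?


Derivation: S => bSd => bbdd
Steps: 2


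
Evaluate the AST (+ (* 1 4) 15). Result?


Evaluate inner: (* 1 4) = 4
Evaluate root: (+ 4 15) = 19
Result: 19


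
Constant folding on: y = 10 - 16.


10 - 16 = -6 at compile time
Optimized: y = -6


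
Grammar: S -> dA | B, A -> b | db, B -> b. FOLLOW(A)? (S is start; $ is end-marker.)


$ ∈ FOLLOW(S). For each A -> αBβ: add FIRST(β)\{ε} to FOLLOW(B); if β nullable, add FOLLOW(A).
FOLLOW(A) = {$}


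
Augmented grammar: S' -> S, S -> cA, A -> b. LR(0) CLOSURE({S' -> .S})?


Start: S' -> .S
For each item with dot before a nonterminal B, add B -> .γ for every B-production
Closure: [S' -> .S, S -> .cA]


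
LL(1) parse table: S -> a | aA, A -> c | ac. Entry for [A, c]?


For [A, c]: 'c' ∈ FIRST(c)
Entry: A -> c


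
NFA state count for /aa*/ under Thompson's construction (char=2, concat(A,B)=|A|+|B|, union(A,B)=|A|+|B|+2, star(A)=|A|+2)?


Syntax tree has 2 char leaf(s), 0 union(s), 1 star(s)
chars contribute 2×2 = 4; each union adds +2; each star adds +2
Total: 4 + 0 + 2 = 6 states


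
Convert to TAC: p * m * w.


Break into single-operator statements:
t1 = p * m
t2 = t1 * w


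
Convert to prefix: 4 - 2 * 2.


'*' binds tighter: tree is (- 4 (* 2 2))
Prefix: - 4 * 2 2


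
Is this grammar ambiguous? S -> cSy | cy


balanced c^n…y^n: each string has a unique parse
Unambiguous


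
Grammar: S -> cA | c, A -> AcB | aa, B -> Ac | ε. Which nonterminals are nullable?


A nonterminal is nullable iff some alternative derives ε (directly, or every symbol in it is nullable)
Nullable: {B}


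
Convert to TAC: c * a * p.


Break into single-operator statements:
t1 = c * a
t2 = t1 * p


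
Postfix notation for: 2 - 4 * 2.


* has higher precedence, evaluate 4*2 first
Postfix: 2 4 2 * -


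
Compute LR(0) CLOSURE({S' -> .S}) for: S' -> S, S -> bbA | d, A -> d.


Start: S' -> .S
For each item with dot before a nonterminal B, add B -> .γ for every B-production
Closure: [S' -> .S, S -> .bbA, S -> .d]


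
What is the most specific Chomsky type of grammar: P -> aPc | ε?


Single nonterminal LHS, but a^n c^n is not regular
Classification: Type 2 (Context-Free)


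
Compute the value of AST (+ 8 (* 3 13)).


Evaluate inner: (* 3 13) = 39
Evaluate root: (+ 8 39) = 47
Result: 47


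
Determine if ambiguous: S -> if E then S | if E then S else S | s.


dangling else: 'if E then if E then s else s' parses two ways
Ambiguous


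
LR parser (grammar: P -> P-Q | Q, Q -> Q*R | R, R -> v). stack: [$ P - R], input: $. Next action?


'R' (not preceded by Q*) is the handle for Q -> R
Action: reduce (Q -> R)


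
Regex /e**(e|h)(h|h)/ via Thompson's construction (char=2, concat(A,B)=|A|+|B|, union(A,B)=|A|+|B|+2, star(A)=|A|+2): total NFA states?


Syntax tree has 5 char leaf(s), 2 union(s), 2 star(s)
chars contribute 5×2 = 10; each union adds +2; each star adds +2
Total: 10 + 4 + 4 = 18 states


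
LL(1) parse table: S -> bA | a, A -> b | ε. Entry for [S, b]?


For [S, b]: 'b' ∈ FIRST(bA)
Entry: S -> bA


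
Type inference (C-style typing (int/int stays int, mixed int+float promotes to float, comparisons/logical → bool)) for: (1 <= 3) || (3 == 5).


Operand types: bool || bool
Rule: logical operators take bool operands and yield bool
Result type: bool


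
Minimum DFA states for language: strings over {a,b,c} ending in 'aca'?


Track the longest suffix of input matching a prefix of 'aca': 4 classes (prefixes of length 0..3)
Minimal DFA: 4 states


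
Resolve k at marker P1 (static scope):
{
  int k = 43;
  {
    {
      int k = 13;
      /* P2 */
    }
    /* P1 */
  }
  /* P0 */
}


P1's block does not declare k; resolves to the enclosing declaration at depth 0
k = 43


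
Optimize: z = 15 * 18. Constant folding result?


15 * 18 = 270 at compile time
Optimized: z = 270


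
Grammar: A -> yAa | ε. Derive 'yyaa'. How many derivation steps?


Derivation: A => yAa => yyAaa => yyaa
Steps: 3


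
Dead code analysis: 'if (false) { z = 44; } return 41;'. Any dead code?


condition is constant false, so the whole block is unreachable
Dead: 'if (false) { z = 44; }'
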